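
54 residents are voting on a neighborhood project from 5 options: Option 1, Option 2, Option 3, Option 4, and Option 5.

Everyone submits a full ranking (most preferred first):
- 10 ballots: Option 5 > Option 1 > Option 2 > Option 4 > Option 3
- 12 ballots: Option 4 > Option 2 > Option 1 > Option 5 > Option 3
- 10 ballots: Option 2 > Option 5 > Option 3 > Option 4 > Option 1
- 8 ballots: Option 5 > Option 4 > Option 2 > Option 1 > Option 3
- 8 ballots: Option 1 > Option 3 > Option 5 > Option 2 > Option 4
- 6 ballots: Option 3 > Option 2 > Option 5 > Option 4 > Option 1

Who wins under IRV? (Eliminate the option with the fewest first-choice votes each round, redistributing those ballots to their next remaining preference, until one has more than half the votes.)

Round 1: Option 1 8, Option 2 10, Option 3 6, Option 4 12, Option 5 18. Option 3 eliminated.
Round 2: Option 1 8, Option 2 16, Option 4 12, Option 5 18. Option 1 eliminated.
Round 3: Option 2 16, Option 4 12, Option 5 26. Option 4 eliminated.
Round 4: Option 2 28, Option 5 26. Option 2 has a majority (≥28).

Option 2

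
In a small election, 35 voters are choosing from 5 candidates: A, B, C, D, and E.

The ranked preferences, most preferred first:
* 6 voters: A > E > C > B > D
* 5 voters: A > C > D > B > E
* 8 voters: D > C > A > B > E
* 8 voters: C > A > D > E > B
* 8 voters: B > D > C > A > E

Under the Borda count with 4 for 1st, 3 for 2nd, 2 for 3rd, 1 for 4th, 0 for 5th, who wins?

A: 6×4 + 5×4 + 8×2 + 8×3 + 8×1 = 92
B: 6×1 + 5×1 + 8×1 + 8×0 + 8×4 = 51
C: 6×2 + 5×3 + 8×3 + 8×4 + 8×2 = 99
D: 6×0 + 5×2 + 8×4 + 8×2 + 8×3 = 82
E: 6×3 + 5×0 + 8×0 + 8×1 + 8×0 = 26

C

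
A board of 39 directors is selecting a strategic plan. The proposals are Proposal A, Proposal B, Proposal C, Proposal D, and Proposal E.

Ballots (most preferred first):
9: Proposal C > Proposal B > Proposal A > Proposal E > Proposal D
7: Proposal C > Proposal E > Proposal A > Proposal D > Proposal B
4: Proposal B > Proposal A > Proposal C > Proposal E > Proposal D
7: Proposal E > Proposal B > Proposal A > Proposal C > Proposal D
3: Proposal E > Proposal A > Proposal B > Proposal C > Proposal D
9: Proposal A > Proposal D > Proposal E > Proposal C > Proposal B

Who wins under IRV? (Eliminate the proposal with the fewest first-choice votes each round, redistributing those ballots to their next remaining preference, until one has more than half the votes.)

Proposal A

Round 1: Proposal A 9, Proposal B 4, Proposal C 16, Proposal D 0, Proposal E 10. Proposal D eliminated.
Round 2: Proposal A 9, Proposal B 4, Proposal C 16, Proposal E 10. Proposal B eliminated.
Round 3: Proposal A 13, Proposal C 16, Proposal E 10. Proposal E eliminated.
Round 4: Proposal A 23, Proposal C 16. Proposal A has a majority (≥20).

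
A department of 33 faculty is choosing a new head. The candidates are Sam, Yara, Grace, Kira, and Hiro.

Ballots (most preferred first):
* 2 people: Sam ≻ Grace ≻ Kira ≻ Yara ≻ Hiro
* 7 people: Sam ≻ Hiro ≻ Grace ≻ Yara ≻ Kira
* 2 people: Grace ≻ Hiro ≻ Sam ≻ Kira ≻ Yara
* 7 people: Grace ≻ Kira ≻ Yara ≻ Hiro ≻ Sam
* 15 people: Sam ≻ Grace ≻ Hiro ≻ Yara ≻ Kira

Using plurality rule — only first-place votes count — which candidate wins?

First-place votes: Sam 24, Yara 0, Grace 9, Kira 0, Hiro 0.

Sam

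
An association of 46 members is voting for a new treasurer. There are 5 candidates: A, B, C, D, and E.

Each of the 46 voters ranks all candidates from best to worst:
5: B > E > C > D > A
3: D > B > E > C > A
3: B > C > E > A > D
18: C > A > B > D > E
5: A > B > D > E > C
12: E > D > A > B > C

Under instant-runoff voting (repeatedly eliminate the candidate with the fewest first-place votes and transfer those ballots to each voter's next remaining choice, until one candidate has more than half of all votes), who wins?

Round 1: A 5, B 8, C 18, D 3, E 12. D eliminated.
Round 2: A 5, B 11, C 18, E 12. A eliminated.
Round 3: B 16, C 18, E 12. E eliminated.
Round 4: B 28, C 18. B has a majority (≥24).

B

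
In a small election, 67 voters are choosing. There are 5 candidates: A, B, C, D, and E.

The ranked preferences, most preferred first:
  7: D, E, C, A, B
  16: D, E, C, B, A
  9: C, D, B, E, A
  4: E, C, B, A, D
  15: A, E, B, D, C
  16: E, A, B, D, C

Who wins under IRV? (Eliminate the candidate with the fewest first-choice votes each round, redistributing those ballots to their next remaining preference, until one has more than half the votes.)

Round 1: A 15, B 0, C 9, D 23, E 20. B eliminated.
Round 2: A 15, C 9, D 23, E 20. C eliminated.
Round 3: A 15, D 32, E 20. A eliminated.
Round 4: D 32, E 35. E has a majority (≥34).

E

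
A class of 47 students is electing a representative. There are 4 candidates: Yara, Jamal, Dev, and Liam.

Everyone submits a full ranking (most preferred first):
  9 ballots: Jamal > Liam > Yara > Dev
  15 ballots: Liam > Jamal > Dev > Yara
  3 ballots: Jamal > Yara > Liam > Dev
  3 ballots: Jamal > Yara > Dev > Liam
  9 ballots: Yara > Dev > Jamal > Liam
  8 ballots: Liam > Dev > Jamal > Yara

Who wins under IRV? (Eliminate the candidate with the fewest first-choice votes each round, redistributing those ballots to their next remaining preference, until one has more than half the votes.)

Jamal

Round 1: Yara 9, Jamal 15, Dev 0, Liam 23. Dev eliminated.
Round 2: Yara 9, Jamal 15, Liam 23. Yara eliminated.
Round 3: Jamal 24, Liam 23. Jamal has a majority (≥24).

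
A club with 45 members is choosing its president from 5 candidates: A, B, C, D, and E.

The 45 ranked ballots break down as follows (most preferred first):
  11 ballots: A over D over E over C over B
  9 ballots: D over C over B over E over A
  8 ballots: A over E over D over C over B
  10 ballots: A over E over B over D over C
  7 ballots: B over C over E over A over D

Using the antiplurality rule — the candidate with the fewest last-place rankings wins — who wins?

E

Last-place votes: A 9, B 19, C 10, D 7, E 0.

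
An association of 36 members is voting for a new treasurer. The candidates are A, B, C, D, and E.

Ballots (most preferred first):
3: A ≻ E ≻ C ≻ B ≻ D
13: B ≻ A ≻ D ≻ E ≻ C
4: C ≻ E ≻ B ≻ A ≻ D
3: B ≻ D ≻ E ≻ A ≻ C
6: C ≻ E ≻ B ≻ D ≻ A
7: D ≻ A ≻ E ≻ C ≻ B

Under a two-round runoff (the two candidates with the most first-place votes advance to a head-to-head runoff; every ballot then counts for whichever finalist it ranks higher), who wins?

Round 1 first-place votes: A 3, B 16, C 10, D 7, E 0. B and C advance.
Runoff: B is ranked above C on 16 ballots, C above B on 20.

C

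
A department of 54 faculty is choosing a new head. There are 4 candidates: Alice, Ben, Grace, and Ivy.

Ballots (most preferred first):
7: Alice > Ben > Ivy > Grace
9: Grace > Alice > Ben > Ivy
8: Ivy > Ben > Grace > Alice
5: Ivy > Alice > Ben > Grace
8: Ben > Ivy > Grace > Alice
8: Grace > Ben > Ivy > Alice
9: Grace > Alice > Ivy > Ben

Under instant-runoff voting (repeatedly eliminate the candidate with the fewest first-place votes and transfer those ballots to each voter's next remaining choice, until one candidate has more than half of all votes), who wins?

Ben

Round 1: Alice 7, Ben 8, Grace 26, Ivy 13. Alice eliminated.
Round 2: Ben 15, Grace 26, Ivy 13. Ivy eliminated.
Round 3: Ben 28, Grace 26. Ben has a majority (≥28).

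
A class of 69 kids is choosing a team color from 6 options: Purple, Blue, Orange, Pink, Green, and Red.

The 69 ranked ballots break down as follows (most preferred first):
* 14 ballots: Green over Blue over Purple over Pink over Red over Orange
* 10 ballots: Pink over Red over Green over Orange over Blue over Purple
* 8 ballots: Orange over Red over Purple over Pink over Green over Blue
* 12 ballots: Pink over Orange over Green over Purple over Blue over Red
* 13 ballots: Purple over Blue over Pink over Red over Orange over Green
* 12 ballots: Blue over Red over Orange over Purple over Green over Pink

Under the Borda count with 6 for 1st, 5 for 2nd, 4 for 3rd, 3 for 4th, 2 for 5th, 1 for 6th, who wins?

Purple: 14×4 + 10×1 + 8×4 + 12×3 + 13×6 + 12×3 = 248
Blue: 14×5 + 10×2 + 8×1 + 12×2 + 13×5 + 12×6 = 259
Orange: 14×1 + 10×3 + 8×6 + 12×5 + 13×2 + 12×4 = 226
Pink: 14×3 + 10×6 + 8×3 + 12×6 + 13×4 + 12×1 = 262
Green: 14×6 + 10×4 + 8×2 + 12×4 + 13×1 + 12×2 = 225
Red: 14×2 + 10×5 + 8×5 + 12×1 + 13×3 + 12×5 = 229

Pink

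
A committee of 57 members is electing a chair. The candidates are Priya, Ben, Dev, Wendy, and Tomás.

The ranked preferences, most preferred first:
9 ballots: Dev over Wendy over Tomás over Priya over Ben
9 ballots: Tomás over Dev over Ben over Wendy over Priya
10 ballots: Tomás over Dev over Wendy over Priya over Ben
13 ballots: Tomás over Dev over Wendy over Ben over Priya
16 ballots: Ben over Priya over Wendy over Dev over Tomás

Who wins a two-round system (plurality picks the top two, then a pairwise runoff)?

Round 1 first-place votes: Priya 0, Ben 16, Dev 9, Wendy 0, Tomás 32. Tomás and Ben advance.
Runoff: Tomás is ranked above Ben on 41 ballots, Ben above Tomás on 16.

Tomás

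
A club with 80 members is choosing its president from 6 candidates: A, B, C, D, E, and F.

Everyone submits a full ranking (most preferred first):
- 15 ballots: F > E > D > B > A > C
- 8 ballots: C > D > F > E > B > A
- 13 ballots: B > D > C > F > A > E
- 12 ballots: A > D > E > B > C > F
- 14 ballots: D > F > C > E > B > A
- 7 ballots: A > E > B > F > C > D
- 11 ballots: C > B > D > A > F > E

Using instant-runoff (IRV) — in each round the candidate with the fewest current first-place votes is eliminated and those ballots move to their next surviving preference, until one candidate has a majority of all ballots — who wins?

Round 1: A 19, B 13, C 19, D 14, E 0, F 15. E eliminated.
Round 2: A 19, B 13, C 19, D 14, F 15. B eliminated.
Round 3: A 19, C 19, D 27, F 15. F eliminated.
Round 4: A 19, C 19, D 42. D has a majority (≥41).

D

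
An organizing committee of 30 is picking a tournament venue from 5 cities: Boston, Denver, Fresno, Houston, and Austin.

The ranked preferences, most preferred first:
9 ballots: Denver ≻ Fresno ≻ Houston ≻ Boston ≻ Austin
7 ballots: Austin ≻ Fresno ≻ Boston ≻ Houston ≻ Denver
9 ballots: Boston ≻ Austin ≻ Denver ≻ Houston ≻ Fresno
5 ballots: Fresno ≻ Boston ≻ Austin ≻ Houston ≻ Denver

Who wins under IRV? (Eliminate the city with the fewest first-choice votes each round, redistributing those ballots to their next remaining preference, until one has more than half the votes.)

Round 1: Boston 9, Denver 9, Fresno 5, Houston 0, Austin 7. Houston eliminated.
Round 2: Boston 9, Denver 9, Fresno 5, Austin 7. Fresno eliminated.
Round 3: Boston 14, Denver 9, Austin 7. Austin eliminated.
Round 4: Boston 21, Denver 9. Boston has a majority (≥16).

Boston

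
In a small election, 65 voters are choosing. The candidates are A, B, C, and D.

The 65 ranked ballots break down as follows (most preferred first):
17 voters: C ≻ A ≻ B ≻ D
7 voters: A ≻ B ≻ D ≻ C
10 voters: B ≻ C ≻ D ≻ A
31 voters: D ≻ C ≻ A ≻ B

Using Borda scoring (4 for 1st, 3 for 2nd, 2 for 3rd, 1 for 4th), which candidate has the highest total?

A: 17×3 + 7×4 + 10×1 + 31×2 = 151
B: 17×2 + 7×3 + 10×4 + 31×1 = 126
C: 17×4 + 7×1 + 10×3 + 31×3 = 198
D: 17×1 + 7×2 + 10×2 + 31×4 = 175

C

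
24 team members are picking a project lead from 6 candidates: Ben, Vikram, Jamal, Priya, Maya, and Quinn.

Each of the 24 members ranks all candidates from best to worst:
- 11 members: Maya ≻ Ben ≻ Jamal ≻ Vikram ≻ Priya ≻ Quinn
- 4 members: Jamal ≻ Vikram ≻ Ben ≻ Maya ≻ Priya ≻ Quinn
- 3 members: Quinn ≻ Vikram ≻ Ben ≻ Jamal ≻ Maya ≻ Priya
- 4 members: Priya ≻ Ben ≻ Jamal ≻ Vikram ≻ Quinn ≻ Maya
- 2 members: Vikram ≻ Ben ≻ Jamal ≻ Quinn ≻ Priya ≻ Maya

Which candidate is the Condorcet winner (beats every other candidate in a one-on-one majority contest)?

Ben

Ben vs Vikram: 15–9
Ben vs Jamal: 20–4
Ben vs Priya: 20–4
Ben vs Maya: 13–11
Ben vs Quinn: 21–3
Ben beats every other candidate.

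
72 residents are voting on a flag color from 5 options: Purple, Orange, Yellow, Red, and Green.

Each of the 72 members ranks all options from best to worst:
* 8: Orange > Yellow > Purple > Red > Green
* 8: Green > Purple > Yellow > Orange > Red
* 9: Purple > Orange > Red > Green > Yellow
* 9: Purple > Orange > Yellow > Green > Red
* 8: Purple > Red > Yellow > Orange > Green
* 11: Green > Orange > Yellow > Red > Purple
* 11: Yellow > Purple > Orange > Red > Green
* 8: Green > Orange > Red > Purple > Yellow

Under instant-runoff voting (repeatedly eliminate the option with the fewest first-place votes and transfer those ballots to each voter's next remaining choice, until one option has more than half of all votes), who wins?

Round 1: Purple 26, Orange 8, Yellow 11, Red 0, Green 27. Red eliminated.
Round 2: Purple 26, Orange 8, Yellow 11, Green 27. Orange eliminated.
Round 3: Purple 26, Yellow 19, Green 27. Yellow eliminated.
Round 4: Purple 45, Green 27. Purple has a majority (≥37).

Purple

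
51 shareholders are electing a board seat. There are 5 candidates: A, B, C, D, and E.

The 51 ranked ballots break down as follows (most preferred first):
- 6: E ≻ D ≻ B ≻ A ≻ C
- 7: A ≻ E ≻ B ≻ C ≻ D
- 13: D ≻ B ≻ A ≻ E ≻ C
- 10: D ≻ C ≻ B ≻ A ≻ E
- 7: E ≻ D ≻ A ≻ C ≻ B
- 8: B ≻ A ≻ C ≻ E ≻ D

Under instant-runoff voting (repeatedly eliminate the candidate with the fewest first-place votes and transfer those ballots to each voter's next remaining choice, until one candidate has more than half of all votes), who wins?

Round 1: A 7, B 8, C 0, D 23, E 13. C eliminated.
Round 2: A 7, B 8, D 23, E 13. A eliminated.
Round 3: B 8, D 23, E 20. B eliminated.
Round 4: D 23, E 28. E has a majority (≥26).

E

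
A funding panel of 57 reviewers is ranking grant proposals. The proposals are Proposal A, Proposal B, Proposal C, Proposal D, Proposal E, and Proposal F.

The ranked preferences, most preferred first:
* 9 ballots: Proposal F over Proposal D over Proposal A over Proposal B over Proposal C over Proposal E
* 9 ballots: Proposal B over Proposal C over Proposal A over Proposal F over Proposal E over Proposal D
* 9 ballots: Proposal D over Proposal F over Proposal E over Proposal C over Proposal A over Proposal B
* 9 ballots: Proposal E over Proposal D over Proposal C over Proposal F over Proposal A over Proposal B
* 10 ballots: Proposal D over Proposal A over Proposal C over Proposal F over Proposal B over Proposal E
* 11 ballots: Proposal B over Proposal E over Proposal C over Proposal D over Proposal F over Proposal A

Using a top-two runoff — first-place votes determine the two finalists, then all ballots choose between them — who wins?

Round 1 first-place votes: Proposal A 0, Proposal B 20, Proposal C 0, Proposal D 19, Proposal E 9, Proposal F 9. Proposal B and Proposal D advance.
Runoff: Proposal B is ranked above Proposal D on 20 ballots, Proposal D above Proposal B on 37.

Proposal D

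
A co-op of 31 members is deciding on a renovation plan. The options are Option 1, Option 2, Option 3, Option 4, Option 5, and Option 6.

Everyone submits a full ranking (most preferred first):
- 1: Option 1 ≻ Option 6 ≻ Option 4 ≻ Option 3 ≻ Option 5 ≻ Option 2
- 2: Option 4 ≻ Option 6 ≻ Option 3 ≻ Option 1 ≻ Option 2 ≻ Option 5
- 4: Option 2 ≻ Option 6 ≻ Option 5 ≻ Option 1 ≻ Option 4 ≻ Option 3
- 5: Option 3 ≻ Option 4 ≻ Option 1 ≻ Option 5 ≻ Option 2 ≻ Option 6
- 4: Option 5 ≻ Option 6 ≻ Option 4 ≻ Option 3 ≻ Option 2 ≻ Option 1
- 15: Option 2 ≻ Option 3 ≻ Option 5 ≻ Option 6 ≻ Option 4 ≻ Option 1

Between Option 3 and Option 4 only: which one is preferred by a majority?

Option 3 is ranked above Option 4 on 20 ballots; Option 4 above Option 3 on 11.

Option 3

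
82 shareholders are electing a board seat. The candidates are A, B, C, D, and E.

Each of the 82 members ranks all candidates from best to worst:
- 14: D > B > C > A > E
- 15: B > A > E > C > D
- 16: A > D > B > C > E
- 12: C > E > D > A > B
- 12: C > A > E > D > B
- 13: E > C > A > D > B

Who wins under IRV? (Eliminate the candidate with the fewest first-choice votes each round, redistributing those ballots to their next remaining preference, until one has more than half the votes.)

Round 1: A 16, B 15, C 24, D 14, E 13. E eliminated.
Round 2: A 16, B 15, C 37, D 14. D eliminated.
Round 3: A 16, B 29, C 37. A eliminated.
Round 4: B 45, C 37. B has a majority (≥42).

B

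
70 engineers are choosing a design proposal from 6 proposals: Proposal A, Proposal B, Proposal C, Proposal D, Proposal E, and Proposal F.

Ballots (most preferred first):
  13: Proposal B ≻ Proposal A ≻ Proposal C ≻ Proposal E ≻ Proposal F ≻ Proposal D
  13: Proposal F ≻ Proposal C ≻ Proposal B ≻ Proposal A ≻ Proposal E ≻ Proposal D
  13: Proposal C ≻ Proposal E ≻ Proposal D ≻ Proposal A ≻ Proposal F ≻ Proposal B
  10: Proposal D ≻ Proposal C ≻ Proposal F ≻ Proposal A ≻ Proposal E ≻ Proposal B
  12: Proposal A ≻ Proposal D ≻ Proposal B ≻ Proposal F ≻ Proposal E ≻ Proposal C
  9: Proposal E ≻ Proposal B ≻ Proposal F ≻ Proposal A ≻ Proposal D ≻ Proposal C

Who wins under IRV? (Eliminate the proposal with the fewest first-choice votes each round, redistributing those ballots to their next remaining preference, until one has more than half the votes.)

Round 1: Proposal A 12, Proposal B 13, Proposal C 13, Proposal D 10, Proposal E 9, Proposal F 13. Proposal E eliminated.
Round 2: Proposal A 12, Proposal B 22, Proposal C 13, Proposal D 10, Proposal F 13. Proposal D eliminated.
Round 3: Proposal A 12, Proposal B 22, Proposal C 23, Proposal F 13. Proposal A eliminated.
Round 4: Proposal B 34, Proposal C 23, Proposal F 13. Proposal F eliminated.
Round 5: Proposal B 34, Proposal C 36. Proposal C has a majority (≥36).

Proposal C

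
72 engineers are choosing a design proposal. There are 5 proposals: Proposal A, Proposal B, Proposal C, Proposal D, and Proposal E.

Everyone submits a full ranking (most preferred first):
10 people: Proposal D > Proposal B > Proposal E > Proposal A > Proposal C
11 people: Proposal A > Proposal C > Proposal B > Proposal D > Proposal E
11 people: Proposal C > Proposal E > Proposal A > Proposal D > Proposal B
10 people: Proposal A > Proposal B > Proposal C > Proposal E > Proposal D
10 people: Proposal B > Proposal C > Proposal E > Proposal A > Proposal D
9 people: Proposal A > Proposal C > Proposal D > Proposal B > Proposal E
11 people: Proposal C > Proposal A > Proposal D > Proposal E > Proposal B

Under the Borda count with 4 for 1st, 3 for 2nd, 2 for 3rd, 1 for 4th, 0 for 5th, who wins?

Proposal C

Proposal A: 10×1 + 11×4 + 11×2 + 10×4 + 10×1 + 9×4 + 11×3 = 195
Proposal B: 10×3 + 11×2 + 11×0 + 10×3 + 10×4 + 9×1 + 11×0 = 131
Proposal C: 10×0 + 11×3 + 11×4 + 10×2 + 10×3 + 9×3 + 11×4 = 198
Proposal D: 10×4 + 11×1 + 11×1 + 10×0 + 10×0 + 9×2 + 11×2 = 102
Proposal E: 10×2 + 11×0 + 11×3 + 10×1 + 10×2 + 9×0 + 11×1 = 94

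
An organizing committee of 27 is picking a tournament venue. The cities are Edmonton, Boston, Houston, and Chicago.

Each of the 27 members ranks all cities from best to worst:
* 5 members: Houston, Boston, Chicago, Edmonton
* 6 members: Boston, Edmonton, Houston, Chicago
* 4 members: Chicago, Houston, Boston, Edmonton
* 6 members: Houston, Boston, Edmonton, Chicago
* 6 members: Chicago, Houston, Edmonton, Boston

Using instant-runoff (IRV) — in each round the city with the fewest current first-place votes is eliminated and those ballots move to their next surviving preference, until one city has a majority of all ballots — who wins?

Houston

Round 1: Edmonton 0, Boston 6, Houston 11, Chicago 10. Edmonton eliminated.
Round 2: Boston 6, Houston 11, Chicago 10. Boston eliminated.
Round 3: Houston 17, Chicago 10. Houston has a majority (≥14).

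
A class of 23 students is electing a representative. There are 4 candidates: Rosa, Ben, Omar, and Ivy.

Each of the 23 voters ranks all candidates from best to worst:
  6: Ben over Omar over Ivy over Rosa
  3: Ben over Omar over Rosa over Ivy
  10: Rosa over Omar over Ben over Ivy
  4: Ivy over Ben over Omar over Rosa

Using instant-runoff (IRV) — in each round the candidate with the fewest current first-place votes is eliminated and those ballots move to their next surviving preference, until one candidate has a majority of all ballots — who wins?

Round 1: Rosa 10, Ben 9, Omar 0, Ivy 4. Omar eliminated.
Round 2: Rosa 10, Ben 9, Ivy 4. Ivy eliminated.
Round 3: Rosa 10, Ben 13. Ben has a majority (≥12).

Ben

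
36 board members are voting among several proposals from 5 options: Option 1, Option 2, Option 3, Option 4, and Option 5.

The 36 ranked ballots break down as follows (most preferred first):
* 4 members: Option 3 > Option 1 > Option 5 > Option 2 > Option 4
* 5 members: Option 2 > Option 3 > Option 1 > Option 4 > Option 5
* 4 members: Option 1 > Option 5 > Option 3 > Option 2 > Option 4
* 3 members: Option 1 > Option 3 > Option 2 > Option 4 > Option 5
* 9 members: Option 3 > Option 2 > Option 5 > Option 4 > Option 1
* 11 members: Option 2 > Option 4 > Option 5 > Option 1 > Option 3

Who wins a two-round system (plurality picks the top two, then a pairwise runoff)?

Round 1 first-place votes: Option 1 7, Option 2 16, Option 3 13, Option 4 0, Option 5 0. Option 2 and Option 3 advance.
Runoff: Option 2 is ranked above Option 3 on 16 ballots, Option 3 above Option 2 on 20.

Option 3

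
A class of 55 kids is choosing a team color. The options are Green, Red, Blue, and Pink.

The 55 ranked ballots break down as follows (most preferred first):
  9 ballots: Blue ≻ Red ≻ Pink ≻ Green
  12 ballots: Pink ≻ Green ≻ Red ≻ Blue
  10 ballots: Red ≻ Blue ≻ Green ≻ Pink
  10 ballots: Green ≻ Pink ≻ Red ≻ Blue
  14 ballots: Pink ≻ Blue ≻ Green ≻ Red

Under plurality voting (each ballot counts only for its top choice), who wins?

First-place votes: Green 10, Red 10, Blue 9, Pink 26.

Pink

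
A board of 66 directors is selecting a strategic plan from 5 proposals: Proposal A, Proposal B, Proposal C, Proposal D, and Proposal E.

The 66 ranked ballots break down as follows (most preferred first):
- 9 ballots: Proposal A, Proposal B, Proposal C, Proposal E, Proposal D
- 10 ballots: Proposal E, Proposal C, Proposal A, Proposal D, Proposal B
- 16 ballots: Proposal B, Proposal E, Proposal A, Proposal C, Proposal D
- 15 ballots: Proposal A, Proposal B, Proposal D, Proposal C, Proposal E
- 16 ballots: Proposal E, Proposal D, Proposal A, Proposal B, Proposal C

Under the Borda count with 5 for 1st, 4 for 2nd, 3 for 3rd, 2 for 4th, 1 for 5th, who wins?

Proposal A

Proposal A: 9×5 + 10×3 + 16×3 + 15×5 + 16×3 = 246
Proposal B: 9×4 + 10×1 + 16×5 + 15×4 + 16×2 = 218
Proposal C: 9×3 + 10×4 + 16×2 + 15×2 + 16×1 = 145
Proposal D: 9×1 + 10×2 + 16×1 + 15×3 + 16×4 = 154
Proposal E: 9×2 + 10×5 + 16×4 + 15×1 + 16×5 = 227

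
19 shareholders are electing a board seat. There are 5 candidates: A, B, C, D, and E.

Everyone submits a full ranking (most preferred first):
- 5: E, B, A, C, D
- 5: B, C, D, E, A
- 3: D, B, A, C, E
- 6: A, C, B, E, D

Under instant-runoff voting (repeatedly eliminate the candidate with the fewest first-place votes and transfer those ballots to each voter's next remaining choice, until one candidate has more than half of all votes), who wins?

Round 1: A 6, B 5, C 0, D 3, E 5. C eliminated.
Round 2: A 6, B 5, D 3, E 5. D eliminated.
Round 3: A 6, B 8, E 5. E eliminated.
Round 4: A 6, B 13. B has a majority (≥10).

B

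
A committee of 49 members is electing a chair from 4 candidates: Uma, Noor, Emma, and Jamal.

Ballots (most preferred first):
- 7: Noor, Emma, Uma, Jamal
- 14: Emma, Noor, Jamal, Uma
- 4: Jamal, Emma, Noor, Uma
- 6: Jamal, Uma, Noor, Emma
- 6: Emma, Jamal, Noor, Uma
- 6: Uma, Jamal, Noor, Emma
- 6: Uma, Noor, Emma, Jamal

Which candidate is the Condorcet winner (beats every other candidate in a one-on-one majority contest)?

Noor

Noor vs Uma: 31–18
Noor vs Emma: 25–24
Noor vs Jamal: 27–22
Noor beats every other candidate.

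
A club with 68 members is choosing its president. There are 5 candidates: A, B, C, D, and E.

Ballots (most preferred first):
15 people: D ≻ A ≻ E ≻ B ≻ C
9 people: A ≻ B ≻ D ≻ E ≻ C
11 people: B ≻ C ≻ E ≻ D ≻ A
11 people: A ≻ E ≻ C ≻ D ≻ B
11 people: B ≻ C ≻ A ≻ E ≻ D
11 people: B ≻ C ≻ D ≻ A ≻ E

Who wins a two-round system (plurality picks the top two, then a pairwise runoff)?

A

Round 1 first-place votes: A 20, B 33, C 0, D 15, E 0. B and A advance.
Runoff: B is ranked above A on 33 ballots, A above B on 35.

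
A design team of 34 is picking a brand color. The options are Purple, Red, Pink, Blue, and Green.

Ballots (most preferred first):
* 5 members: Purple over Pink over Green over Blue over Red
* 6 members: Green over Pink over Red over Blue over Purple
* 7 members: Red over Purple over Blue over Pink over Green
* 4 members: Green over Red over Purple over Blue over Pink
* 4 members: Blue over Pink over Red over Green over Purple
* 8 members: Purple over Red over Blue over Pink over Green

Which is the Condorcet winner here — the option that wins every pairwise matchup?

Red vs Purple: 21–13
Red vs Pink: 19–15
Red vs Blue: 25–9
Red vs Green: 19–15
Red beats every other option.

Red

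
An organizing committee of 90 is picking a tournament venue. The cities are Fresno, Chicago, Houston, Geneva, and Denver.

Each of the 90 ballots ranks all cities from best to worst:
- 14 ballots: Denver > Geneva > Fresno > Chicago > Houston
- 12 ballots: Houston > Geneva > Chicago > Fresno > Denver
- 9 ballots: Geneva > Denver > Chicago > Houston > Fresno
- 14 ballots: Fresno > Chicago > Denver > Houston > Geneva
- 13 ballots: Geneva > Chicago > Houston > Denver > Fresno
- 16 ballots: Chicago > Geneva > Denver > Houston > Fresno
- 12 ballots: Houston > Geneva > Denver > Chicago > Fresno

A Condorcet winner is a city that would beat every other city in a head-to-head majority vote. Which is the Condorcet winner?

Geneva

Geneva vs Fresno: 76–14
Geneva vs Chicago: 60–30
Geneva vs Houston: 52–38
Geneva vs Denver: 62–28
Geneva beats every other city.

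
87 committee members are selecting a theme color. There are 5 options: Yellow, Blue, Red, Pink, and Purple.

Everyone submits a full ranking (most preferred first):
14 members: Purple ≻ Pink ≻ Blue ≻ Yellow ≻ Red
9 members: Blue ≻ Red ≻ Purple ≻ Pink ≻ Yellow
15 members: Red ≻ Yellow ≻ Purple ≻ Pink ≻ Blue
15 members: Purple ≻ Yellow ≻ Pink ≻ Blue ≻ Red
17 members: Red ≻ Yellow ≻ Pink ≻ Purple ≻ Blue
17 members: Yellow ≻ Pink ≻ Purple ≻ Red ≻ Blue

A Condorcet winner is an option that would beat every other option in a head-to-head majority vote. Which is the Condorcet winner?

Yellow vs Blue: 64–23
Yellow vs Red: 46–41
Yellow vs Pink: 64–23
Yellow vs Purple: 49–38
Yellow beats every other option.

Yellow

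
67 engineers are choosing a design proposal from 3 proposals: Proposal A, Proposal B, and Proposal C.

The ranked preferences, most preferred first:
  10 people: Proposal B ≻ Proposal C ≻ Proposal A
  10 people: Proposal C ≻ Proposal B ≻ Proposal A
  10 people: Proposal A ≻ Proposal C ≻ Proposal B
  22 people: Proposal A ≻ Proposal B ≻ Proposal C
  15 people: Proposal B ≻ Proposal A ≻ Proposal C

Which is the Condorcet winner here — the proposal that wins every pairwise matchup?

Proposal B

Proposal B vs Proposal A: 35–32
Proposal B vs Proposal C: 47–20
Proposal B beats every other proposal.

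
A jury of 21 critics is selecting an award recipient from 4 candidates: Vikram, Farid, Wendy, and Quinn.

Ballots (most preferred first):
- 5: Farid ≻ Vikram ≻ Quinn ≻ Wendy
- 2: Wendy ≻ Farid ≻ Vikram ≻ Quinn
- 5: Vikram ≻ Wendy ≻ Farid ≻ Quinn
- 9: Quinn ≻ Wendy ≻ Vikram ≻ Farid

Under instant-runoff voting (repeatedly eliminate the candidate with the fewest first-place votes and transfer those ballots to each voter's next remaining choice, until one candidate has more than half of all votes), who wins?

Farid

Round 1: Vikram 5, Farid 5, Wendy 2, Quinn 9. Wendy eliminated.
Round 2: Vikram 5, Farid 7, Quinn 9. Vikram eliminated.
Round 3: Farid 12, Quinn 9. Farid has a majority (≥11).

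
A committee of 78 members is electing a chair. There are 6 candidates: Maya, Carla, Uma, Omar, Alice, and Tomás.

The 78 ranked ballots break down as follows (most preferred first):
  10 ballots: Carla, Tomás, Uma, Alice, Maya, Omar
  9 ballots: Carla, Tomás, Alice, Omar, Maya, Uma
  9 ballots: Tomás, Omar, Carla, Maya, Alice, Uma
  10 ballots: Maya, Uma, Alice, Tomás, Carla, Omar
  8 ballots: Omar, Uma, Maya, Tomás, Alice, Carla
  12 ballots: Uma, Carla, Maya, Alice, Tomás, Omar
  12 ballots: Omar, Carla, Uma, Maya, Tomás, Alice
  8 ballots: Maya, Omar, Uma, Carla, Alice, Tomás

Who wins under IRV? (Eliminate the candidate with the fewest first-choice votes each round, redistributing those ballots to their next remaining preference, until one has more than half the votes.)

Round 1: Maya 18, Carla 19, Uma 12, Omar 20, Alice 0, Tomás 9. Alice eliminated.
Round 2: Maya 18, Carla 19, Uma 12, Omar 20, Tomás 9. Tomás eliminated.
Round 3: Maya 18, Carla 19, Uma 12, Omar 29. Uma eliminated.
Round 4: Maya 18, Carla 31, Omar 29. Maya eliminated.
Round 5: Carla 41, Omar 37. Carla has a majority (≥40).

Carla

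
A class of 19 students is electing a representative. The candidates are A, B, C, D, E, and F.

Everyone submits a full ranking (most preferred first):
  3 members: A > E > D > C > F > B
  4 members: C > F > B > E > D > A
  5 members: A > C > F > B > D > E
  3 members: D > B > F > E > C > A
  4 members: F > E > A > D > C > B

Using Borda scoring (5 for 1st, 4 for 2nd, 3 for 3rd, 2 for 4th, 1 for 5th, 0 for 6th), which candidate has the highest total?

F

A: 3×5 + 4×0 + 5×5 + 3×0 + 4×3 = 52
B: 3×0 + 4×3 + 5×2 + 3×4 + 4×0 = 34
C: 3×2 + 4×5 + 5×4 + 3×1 + 4×1 = 53
D: 3×3 + 4×1 + 5×1 + 3×5 + 4×2 = 41
E: 3×4 + 4×2 + 5×0 + 3×2 + 4×4 = 42
F: 3×1 + 4×4 + 5×3 + 3×3 + 4×5 = 63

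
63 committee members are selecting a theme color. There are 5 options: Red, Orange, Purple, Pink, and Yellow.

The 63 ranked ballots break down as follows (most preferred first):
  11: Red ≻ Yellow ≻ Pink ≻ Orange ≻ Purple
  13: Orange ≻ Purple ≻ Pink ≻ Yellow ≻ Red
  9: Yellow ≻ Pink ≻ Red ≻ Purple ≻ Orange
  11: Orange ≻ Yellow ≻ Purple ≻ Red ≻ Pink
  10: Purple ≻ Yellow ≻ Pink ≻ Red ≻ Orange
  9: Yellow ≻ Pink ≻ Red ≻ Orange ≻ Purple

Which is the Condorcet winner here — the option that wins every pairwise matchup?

Yellow

Yellow vs Red: 52–11
Yellow vs Orange: 39–24
Yellow vs Purple: 40–23
Yellow vs Pink: 50–13
Yellow beats every other option.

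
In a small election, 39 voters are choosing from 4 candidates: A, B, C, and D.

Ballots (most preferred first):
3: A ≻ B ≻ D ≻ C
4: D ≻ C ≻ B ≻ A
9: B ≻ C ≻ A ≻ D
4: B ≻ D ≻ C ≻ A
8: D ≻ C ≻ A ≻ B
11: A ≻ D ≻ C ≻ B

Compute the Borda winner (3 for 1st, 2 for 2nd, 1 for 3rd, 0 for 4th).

A: 3×3 + 4×0 + 9×1 + 4×0 + 8×1 + 11×3 = 59
B: 3×2 + 4×1 + 9×3 + 4×3 + 8×0 + 11×0 = 49
C: 3×0 + 4×2 + 9×2 + 4×1 + 8×2 + 11×1 = 57
D: 3×1 + 4×3 + 9×0 + 4×2 + 8×3 + 11×2 = 69

D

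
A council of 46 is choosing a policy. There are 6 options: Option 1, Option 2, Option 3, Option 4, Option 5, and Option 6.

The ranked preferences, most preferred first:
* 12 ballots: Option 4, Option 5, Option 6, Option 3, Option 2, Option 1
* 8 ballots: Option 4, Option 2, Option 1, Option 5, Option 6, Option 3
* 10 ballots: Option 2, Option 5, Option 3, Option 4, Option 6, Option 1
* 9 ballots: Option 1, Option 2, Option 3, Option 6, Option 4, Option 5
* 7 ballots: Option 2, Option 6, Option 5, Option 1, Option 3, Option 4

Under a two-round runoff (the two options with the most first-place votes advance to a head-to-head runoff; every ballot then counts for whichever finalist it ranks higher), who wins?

Round 1 first-place votes: Option 1 9, Option 2 17, Option 3 0, Option 4 20, Option 5 0, Option 6 0. Option 4 and Option 2 advance.
Runoff: Option 4 is ranked above Option 2 on 20 ballots, Option 2 above Option 4 on 26.

Option 2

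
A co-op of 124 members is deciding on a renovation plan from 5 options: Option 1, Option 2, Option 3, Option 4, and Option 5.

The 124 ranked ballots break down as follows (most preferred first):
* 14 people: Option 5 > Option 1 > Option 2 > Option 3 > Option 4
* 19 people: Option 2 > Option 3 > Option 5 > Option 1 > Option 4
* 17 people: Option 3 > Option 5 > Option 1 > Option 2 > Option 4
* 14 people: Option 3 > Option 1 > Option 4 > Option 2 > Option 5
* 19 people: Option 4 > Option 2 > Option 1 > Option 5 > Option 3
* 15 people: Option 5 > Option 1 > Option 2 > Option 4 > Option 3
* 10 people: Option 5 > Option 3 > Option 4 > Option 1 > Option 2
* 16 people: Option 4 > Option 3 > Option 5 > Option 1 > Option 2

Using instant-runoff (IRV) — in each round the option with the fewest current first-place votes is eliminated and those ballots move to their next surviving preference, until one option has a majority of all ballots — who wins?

Round 1: Option 1 0, Option 2 19, Option 3 31, Option 4 35, Option 5 39. Option 1 eliminated.
Round 2: Option 2 19, Option 3 31, Option 4 35, Option 5 39. Option 2 eliminated.
Round 3: Option 3 50, Option 4 35, Option 5 39. Option 4 eliminated.
Round 4: Option 3 66, Option 5 58. Option 3 has a majority (≥63).

Option 3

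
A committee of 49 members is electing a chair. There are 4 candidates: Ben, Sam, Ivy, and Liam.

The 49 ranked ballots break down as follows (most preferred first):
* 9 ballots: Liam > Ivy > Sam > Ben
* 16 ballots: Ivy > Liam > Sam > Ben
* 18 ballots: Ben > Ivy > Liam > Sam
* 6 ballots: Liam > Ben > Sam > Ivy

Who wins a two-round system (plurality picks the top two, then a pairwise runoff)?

Round 1 first-place votes: Ben 18, Sam 0, Ivy 16, Liam 15. Ben and Ivy advance.
Runoff: Ben is ranked above Ivy on 24 ballots, Ivy above Ben on 25.

Ivy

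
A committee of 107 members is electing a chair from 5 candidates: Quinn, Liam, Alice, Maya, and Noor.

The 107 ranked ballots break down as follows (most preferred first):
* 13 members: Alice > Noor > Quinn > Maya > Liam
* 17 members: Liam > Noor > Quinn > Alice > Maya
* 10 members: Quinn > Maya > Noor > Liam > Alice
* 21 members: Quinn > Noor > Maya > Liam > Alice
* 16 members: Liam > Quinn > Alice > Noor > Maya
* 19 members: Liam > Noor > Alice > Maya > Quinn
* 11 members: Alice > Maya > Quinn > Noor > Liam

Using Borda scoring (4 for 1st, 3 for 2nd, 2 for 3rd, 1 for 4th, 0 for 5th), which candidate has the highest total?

Noor

Quinn: 13×2 + 17×2 + 10×4 + 21×4 + 16×3 + 19×0 + 11×2 = 254
Liam: 13×0 + 17×4 + 10×1 + 21×1 + 16×4 + 19×4 + 11×0 = 239
Alice: 13×4 + 17×1 + 10×0 + 21×0 + 16×2 + 19×2 + 11×4 = 183
Maya: 13×1 + 17×0 + 10×3 + 21×2 + 16×0 + 19×1 + 11×3 = 137
Noor: 13×3 + 17×3 + 10×2 + 21×3 + 16×1 + 19×3 + 11×1 = 257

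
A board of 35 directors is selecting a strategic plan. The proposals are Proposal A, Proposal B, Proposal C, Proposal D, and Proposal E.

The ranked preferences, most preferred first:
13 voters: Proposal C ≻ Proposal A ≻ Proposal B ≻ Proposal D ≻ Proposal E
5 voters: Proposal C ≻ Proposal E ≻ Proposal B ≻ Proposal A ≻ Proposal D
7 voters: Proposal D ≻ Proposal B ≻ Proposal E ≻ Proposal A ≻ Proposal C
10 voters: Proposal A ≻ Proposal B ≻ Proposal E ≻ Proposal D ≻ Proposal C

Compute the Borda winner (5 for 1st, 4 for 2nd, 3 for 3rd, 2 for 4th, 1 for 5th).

Proposal A

Proposal A: 13×4 + 5×2 + 7×2 + 10×5 = 126
Proposal B: 13×3 + 5×3 + 7×4 + 10×4 = 122
Proposal C: 13×5 + 5×5 + 7×1 + 10×1 = 107
Proposal D: 13×2 + 5×1 + 7×5 + 10×2 = 86
Proposal E: 13×1 + 5×4 + 7×3 + 10×3 = 84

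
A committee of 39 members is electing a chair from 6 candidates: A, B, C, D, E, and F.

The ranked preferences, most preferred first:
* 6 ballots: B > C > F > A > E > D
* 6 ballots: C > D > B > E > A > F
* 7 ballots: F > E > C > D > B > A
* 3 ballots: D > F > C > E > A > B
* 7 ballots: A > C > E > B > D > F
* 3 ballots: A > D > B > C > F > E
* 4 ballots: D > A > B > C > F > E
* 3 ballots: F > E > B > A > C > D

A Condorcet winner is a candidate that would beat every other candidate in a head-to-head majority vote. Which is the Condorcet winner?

C vs A: 22–17
C vs B: 23–16
C vs D: 29–10
C vs E: 29–10
C vs F: 26–13
C beats every other candidate.

C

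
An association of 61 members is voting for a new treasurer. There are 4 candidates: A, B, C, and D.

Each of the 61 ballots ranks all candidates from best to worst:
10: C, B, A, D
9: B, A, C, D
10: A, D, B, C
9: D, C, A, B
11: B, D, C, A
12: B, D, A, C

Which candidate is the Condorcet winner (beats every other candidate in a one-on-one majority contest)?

B vs A: 42–19
B vs C: 42–19
B vs D: 42–19
B beats every other candidate.

B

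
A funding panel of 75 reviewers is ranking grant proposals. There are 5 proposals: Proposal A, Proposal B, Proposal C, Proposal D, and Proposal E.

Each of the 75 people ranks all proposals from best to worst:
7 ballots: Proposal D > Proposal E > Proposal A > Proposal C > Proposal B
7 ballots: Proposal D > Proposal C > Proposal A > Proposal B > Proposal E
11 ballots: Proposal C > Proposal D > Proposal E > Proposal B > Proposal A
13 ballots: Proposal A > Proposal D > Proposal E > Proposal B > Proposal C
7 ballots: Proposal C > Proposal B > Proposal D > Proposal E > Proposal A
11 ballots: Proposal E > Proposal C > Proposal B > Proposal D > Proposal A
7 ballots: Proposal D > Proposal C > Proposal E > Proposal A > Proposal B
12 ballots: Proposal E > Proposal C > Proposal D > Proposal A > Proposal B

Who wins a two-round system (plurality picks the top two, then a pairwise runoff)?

Proposal D

Round 1 first-place votes: Proposal A 13, Proposal B 0, Proposal C 18, Proposal D 21, Proposal E 23. Proposal E and Proposal D advance.
Runoff: Proposal E is ranked above Proposal D on 23 ballots, Proposal D above Proposal E on 52.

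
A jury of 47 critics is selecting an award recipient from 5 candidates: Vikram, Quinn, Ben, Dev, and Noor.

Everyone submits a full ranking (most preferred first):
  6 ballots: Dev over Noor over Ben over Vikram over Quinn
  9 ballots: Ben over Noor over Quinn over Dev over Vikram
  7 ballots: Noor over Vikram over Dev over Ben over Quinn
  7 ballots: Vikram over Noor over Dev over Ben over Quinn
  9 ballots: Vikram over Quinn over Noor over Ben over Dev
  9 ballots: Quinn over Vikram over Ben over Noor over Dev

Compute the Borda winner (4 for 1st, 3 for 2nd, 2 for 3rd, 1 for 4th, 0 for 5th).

Noor

Vikram: 6×1 + 9×0 + 7×3 + 7×4 + 9×4 + 9×3 = 118
Quinn: 6×0 + 9×2 + 7×0 + 7×0 + 9×3 + 9×4 = 81
Ben: 6×2 + 9×4 + 7×1 + 7×1 + 9×1 + 9×2 = 89
Dev: 6×4 + 9×1 + 7×2 + 7×2 + 9×0 + 9×0 = 61
Noor: 6×3 + 9×3 + 7×4 + 7×3 + 9×2 + 9×1 = 121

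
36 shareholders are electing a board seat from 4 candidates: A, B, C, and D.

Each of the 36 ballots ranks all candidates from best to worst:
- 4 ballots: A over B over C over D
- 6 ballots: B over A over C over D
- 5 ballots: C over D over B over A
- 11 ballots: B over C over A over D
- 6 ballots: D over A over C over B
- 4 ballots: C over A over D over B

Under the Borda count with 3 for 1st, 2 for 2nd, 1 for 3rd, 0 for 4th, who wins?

A: 4×3 + 6×2 + 5×0 + 11×1 + 6×2 + 4×2 = 55
B: 4×2 + 6×3 + 5×1 + 11×3 + 6×0 + 4×0 = 64
C: 4×1 + 6×1 + 5×3 + 11×2 + 6×1 + 4×3 = 65
D: 4×0 + 6×0 + 5×2 + 11×0 + 6×3 + 4×1 = 32

C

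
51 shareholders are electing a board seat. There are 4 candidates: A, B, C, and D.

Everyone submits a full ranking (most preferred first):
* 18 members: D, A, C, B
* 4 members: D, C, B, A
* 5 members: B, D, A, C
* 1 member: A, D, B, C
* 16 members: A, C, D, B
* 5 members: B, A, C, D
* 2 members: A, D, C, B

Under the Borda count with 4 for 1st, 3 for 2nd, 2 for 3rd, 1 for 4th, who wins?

A

A: 18×3 + 4×1 + 5×2 + 1×4 + 16×4 + 5×3 + 2×4 = 159
B: 18×1 + 4×2 + 5×4 + 1×2 + 16×1 + 5×4 + 2×1 = 86
C: 18×2 + 4×3 + 5×1 + 1×1 + 16×3 + 5×2 + 2×2 = 116
D: 18×4 + 4×4 + 5×3 + 1×3 + 16×2 + 5×1 + 2×3 = 149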